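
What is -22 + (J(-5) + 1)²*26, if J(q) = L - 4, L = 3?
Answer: -22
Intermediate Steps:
J(q) = -1 (J(q) = 3 - 4 = -1)
-22 + (J(-5) + 1)²*26 = -22 + (-1 + 1)²*26 = -22 + 0²*26 = -22 + 0*26 = -22 + 0 = -22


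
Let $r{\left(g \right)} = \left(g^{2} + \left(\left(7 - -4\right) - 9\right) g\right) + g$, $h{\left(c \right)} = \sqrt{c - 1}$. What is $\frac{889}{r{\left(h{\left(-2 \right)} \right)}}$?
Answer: $- \frac{889 \sqrt{3}}{- 9 i + 3 \sqrt{3}} \approx -74.083 - 128.32 i$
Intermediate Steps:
$h{\left(c \right)} = \sqrt{-1 + c}$
$r{\left(g \right)} = g^{2} + 3 g$ ($r{\left(g \right)} = \left(g^{2} + \left(\left(7 + 4\right) - 9\right) g\right) + g = \left(g^{2} + \left(11 - 9\right) g\right) + g = \left(g^{2} + 2 g\right) + g = g^{2} + 3 g$)
$\frac{889}{r{\left(h{\left(-2 \right)} \right)}} = \frac{889}{\sqrt{-1 - 2} \left(3 + \sqrt{-1 - 2}\right)} = \frac{889}{\sqrt{-3} \left(3 + \sqrt{-3}\right)} = \frac{889}{i \sqrt{3} \left(3 + i \sqrt{3}\right)} = 889 \left(- \frac{i \sqrt{3}}{3 \left(3 + i \sqrt{3}\right)}\right) = - \frac{889 i \sqrt{3}}{3 \left(3 + i \sqrt{3}\right)}$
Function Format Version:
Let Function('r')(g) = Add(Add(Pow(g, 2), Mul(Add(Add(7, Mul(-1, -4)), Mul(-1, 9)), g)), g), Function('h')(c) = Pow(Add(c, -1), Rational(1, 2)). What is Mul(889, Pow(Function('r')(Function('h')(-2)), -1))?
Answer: Mul(-889, Pow(3, Rational(1, 2)), Pow(Add(Mul(-9, I), Mul(3, Pow(3, Rational(1, 2)))), -1)) ≈ Add(-74.083, Mul(-128.32, I))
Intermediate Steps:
Function('h')(c) = Pow(Add(-1, c), Rational(1, 2))
Function('r')(g) = Add(Pow(g, 2), Mul(3, g)) (Function('r')(g) = Add(Add(Pow(g, 2), Mul(Add(Add(7, 4), -9), g)), g) = Add(Add(Pow(g, 2), Mul(Add(11, -9), g)), g) = Add(Add(Pow(g, 2), Mul(2, g)), g) = Add(Pow(g, 2), Mul(3, g)))
Mul(889, Pow(Function('r')(Function('h')(-2)), -1)) = Mul(889, Pow(Mul(Pow(Add(-1, -2), Rational(1, 2)), Add(3, Pow(Add(-1, -2), Rational(1, 2)))), -1)) = Mul(889, Pow(Mul(Pow(-3, Rational(1, 2)), Add(3, Pow(-3, Rational(1, 2)))), -1)) = Mul(889, Pow(Mul(Mul(I, Pow(3, Rational(1, 2))), Add(3, Mul(I, Pow(3, Rational(1, 2))))), -1)) = Mul(889, Pow(Mul(I, Pow(3, Rational(1, 2)), Add(3, Mul(I, Pow(3, Rational(1, 2))))), -1)) = Mul(889, Mul(Rational(-1, 3), I, Pow(3, Rational(1, 2)), Pow(Add(3, Mul(I, Pow(3, Rational(1, 2)))), -1))) = Mul(Rational(-889, 3), I, Pow(3, Rational(1, 2)), Pow(Add(3, Mul(I, Pow(3, Rational(1, 2)))), -1))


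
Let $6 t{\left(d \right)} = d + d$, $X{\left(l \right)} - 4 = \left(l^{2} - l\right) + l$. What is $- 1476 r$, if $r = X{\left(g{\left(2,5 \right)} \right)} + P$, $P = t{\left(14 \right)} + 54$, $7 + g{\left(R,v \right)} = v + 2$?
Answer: $-92496$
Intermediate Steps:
$g{\left(R,v \right)} = -5 + v$ ($g{\left(R,v \right)} = -7 + \left(v + 2\right) = -7 + \left(2 + v\right) = -5 + v$)
$X{\left(l \right)} = 4 + l^{2}$ ($X{\left(l \right)} = 4 + \left(\left(l^{2} - l\right) + l\right) = 4 + l^{2}$)
$t{\left(d \right)} = \frac{d}{3}$ ($t{\left(d \right)} = \frac{d + d}{6} = \frac{2 d}{6} = \frac{d}{3}$)
$P = \frac{176}{3}$ ($P = \frac{1}{3} \cdot 14 + 54 = \frac{14}{3} + 54 = \frac{176}{3} \approx 58.667$)
$r = \frac{188}{3}$ ($r = \left(4 + \left(-5 + 5\right)^{2}\right) + \frac{176}{3} = \left(4 + 0^{2}\right) + \frac{176}{3} = \left(4 + 0\right) + \frac{176}{3} = 4 + \frac{176}{3} = \frac{188}{3} \approx 62.667$)
$- 1476 r = \left(-1476\right) \frac{188}{3} = -92496$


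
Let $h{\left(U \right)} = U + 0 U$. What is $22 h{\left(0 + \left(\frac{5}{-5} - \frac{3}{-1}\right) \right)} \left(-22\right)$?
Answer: $-968$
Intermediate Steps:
$h{\left(U \right)} = U$ ($h{\left(U \right)} = U + 0 = U$)
$22 h{\left(0 + \left(\frac{5}{-5} - \frac{3}{-1}\right) \right)} \left(-22\right) = 22 \left(0 + \left(\frac{5}{-5} - \frac{3}{-1}\right)\right) \left(-22\right) = 22 \left(0 + \left(5 \left(- \frac{1}{5}\right) - -3\right)\right) \left(-22\right) = 22 \left(0 + \left(-1 + 3\right)\right) \left(-22\right) = 22 \left(0 + 2\right) \left(-22\right) = 22 \cdot 2 \left(-22\right) = 44 \left(-22\right) = -968$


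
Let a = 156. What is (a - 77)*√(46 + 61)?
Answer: 79*√107 ≈ 817.18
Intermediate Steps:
(a - 77)*√(46 + 61) = (156 - 77)*√(46 + 61) = 79*√107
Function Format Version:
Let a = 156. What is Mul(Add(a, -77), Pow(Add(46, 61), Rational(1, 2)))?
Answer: Mul(79, Pow(107, Rational(1, 2))) ≈ 817.18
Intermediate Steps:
Mul(Add(a, -77), Pow(Add(46, 61), Rational(1, 2))) = Mul(Add(156, -77), Pow(Add(46, 61), Rational(1, 2))) = Mul(79, Pow(107, Rational(1, 2)))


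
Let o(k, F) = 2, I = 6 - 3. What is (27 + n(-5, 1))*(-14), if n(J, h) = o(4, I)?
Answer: -406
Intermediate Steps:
I = 3
n(J, h) = 2
(27 + n(-5, 1))*(-14) = (27 + 2)*(-14) = 29*(-14) = -406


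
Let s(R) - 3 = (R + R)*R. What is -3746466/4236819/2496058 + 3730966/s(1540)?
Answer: 6576039740481761389/8360168780191294151 ≈ 0.78659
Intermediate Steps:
s(R) = 3 + 2*R**2 (s(R) = 3 + (R + R)*R = 3 + (2*R)*R = 3 + 2*R**2)
-3746466/4236819/2496058 + 3730966/s(1540) = -3746466/4236819/2496058 + 3730966/(3 + 2*1540**2) = -3746466*1/4236819*(1/2496058) + 3730966/(3 + 2*2371600) = -1248822/1412273*1/2496058 + 3730966/(3 + 4743200) = -624411/1762557659917 + 3730966/4743203 = 6576039740481761389/8360168780191294151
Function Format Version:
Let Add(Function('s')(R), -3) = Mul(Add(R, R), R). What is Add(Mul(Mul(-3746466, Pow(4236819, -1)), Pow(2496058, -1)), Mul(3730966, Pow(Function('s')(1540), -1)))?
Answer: Rational(6576039740481761389, 8360168780191294151) ≈ 0.78659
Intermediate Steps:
Function('s')(R) = Add(3, Mul(2, Pow(R, 2))) (Function('s')(R) = Add(3, Mul(Add(R, R), R)) = Add(3, Mul(Mul(2, R), R)) = Add(3, Mul(2, Pow(R, 2))))
Add(Mul(Mul(-3746466, Pow(4236819, -1)), Pow(2496058, -1)), Mul(3730966, Pow(Function('s')(1540), -1))) = Add(Mul(Mul(-3746466, Pow(4236819, -1)), Pow(2496058, -1)), Mul(3730966, Pow(Add(3, Mul(2, Pow(1540, 2))), -1))) = Add(Mul(Mul(-3746466, Rational(1, 4236819)), Rational(1, 2496058)), Mul(3730966, Pow(Add(3, Mul(2, 2371600)), -1))) = Add(Mul(Rational(-1248822, 1412273), Rational(1, 2496058)), Mul(3730966, Pow(Add(3, 4743200), -1))) = Add(Rational(-624411, 1762557659917), Mul(3730966, Pow(4743203, -1))) = Add(Rational(-624411, 1762557659917), Mul(3730966, Rational(1, 4743203))) = Add(Rational(-624411, 1762557659917), Rational(3730966, 4743203)) = Rational(6576039740481761389, 8360168780191294151)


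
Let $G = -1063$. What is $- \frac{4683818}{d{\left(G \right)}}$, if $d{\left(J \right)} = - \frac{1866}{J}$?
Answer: $- \frac{2489449267}{933} \approx -2.6682 \cdot 10^{6}$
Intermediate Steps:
$- \frac{4683818}{d{\left(G \right)}} = - \frac{4683818}{\left(-1866\right) \frac{1}{-1063}} = - \frac{4683818}{\left(-1866\right) \left(- \frac{1}{1063}\right)} = - \frac{4683818}{\frac{1866}{1063}} = \left(-4683818\right) \frac{1063}{1866} = - \frac{2489449267}{933}$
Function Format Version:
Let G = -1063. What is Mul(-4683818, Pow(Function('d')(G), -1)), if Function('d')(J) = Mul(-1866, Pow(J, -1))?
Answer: Rational(-2489449267, 933) ≈ -2.6682e+6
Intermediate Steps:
Mul(-4683818, Pow(Function('d')(G), -1)) = Mul(-4683818, Pow(Mul(-1866, Pow(-1063, -1)), -1)) = Mul(-4683818, Pow(Mul(-1866, Rational(-1, 1063)), -1)) = Mul(-4683818, Pow(Rational(1866, 1063), -1)) = Mul(-4683818, Rational(1063, 1866)) = Rational(-2489449267, 933)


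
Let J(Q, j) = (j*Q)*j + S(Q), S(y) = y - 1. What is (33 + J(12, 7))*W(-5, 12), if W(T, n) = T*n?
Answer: -37920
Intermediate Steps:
S(y) = -1 + y
J(Q, j) = -1 + Q + Q*j**2 (J(Q, j) = (j*Q)*j + (-1 + Q) = (Q*j)*j + (-1 + Q) = Q*j**2 + (-1 + Q) = -1 + Q + Q*j**2)
(33 + J(12, 7))*W(-5, 12) = (33 + (-1 + 12 + 12*7**2))*(-5*12) = (33 + (-1 + 12 + 12*49))*(-60) = (33 + (-1 + 12 + 588))*(-60) = (33 + 599)*(-60) = 632*(-60) = -37920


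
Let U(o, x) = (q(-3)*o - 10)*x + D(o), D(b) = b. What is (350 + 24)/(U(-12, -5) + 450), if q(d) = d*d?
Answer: 187/514 ≈ 0.36381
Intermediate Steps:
q(d) = d**2
U(o, x) = o + x*(-10 + 9*o) (U(o, x) = ((-3)**2*o - 10)*x + o = (9*o - 10)*x + o = (-10 + 9*o)*x + o = x*(-10 + 9*o) + o = o + x*(-10 + 9*o))
(350 + 24)/(U(-12, -5) + 450) = (350 + 24)/((-12 - 10*(-5) + 9*(-12)*(-5)) + 450) = 374/((-12 + 50 + 540) + 450) = 374/(578 + 450) = 374/1028 = 374*(1/1028) = 187/514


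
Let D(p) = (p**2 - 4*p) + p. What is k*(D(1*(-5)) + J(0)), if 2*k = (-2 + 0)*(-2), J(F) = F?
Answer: 80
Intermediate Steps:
D(p) = p**2 - 3*p
k = 2 (k = ((-2 + 0)*(-2))/2 = (-2*(-2))/2 = (1/2)*4 = 2)
k*(D(1*(-5)) + J(0)) = 2*((1*(-5))*(-3 + 1*(-5)) + 0) = 2*(-5*(-3 - 5) + 0) = 2*(-5*(-8) + 0) = 2*(40 + 0) = 2*40 = 80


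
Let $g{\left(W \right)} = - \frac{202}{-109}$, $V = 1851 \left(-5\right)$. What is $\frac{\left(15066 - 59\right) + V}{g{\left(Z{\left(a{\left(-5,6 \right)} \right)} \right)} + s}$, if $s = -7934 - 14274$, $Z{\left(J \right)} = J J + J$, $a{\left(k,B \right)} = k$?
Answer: $- \frac{313484}{1210235} \approx -0.25903$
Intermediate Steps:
$Z{\left(J \right)} = J + J^{2}$ ($Z{\left(J \right)} = J^{2} + J = J + J^{2}$)
$V = -9255$
$g{\left(W \right)} = \frac{202}{109}$ ($g{\left(W \right)} = \left(-202\right) \left(- \frac{1}{109}\right) = \frac{202}{109}$)
$s = -22208$
$\frac{\left(15066 - 59\right) + V}{g{\left(Z{\left(a{\left(-5,6 \right)} \right)} \right)} + s} = \frac{\left(15066 - 59\right) - 9255}{\frac{202}{109} - 22208} = \frac{\left(15066 - 59\right) - 9255}{- \frac{2420470}{109}} = \left(15007 - 9255\right) \left(- \frac{109}{2420470}\right) = 5752 \left(- \frac{109}{2420470}\right) = - \frac{313484}{1210235}$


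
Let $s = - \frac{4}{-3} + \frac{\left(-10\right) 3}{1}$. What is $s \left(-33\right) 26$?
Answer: $24596$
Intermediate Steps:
$s = - \frac{86}{3}$ ($s = \left(-4\right) \left(- \frac{1}{3}\right) - 30 = \frac{4}{3} - 30 = - \frac{86}{3} \approx -28.667$)
$s \left(-33\right) 26 = \left(- \frac{86}{3}\right) \left(-33\right) 26 = 946 \cdot 26 = 24596$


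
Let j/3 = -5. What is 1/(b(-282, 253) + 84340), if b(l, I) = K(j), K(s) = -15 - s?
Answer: 1/84340 ≈ 1.1857e-5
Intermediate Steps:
j = -15 (j = 3*(-5) = -15)
b(l, I) = 0 (b(l, I) = -15 - 1*(-15) = -15 + 15 = 0)
1/(b(-282, 253) + 84340) = 1/(0 + 84340) = 1/84340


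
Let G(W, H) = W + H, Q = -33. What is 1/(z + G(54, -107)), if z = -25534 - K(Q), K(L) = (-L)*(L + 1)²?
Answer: -1/59379 ≈ -1.6841e-5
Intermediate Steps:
G(W, H) = H + W
K(L) = -L*(1 + L)² (K(L) = (-L)*(1 + L)² = -L*(1 + L)²)
z = -59326 (z = -25534 - (-1)*(-33)*(1 - 33)² = -25534 - (-1)*(-33)*(-32)² = -25534 - (-1)*(-33)*1024 = -25534 - 1*33792 = -25534 - 33792 = -59326)
1/(z + G(54, -107)) = 1/(-59326 + (-107 + 54)) = 1/(-59326 - 53) = 1/(-59379) = -1/59379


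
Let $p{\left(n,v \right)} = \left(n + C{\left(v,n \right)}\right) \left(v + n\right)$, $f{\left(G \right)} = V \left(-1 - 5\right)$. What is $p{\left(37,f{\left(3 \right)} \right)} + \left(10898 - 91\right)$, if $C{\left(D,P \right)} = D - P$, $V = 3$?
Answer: $10465$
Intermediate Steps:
$f{\left(G \right)} = -18$ ($f{\left(G \right)} = 3 \left(-1 - 5\right) = 3 \left(-6\right) = -18$)
$p{\left(n,v \right)} = v \left(n + v\right)$ ($p{\left(n,v \right)} = \left(n - \left(n - v\right)\right) \left(v + n\right) = v \left(n + v\right)$)
$p{\left(37,f{\left(3 \right)} \right)} + \left(10898 - 91\right) = - 18 \left(37 - 18\right) + \left(10898 - 91\right) = \left(-18\right) 19 + 10807 = -342 + 10807 = 10465$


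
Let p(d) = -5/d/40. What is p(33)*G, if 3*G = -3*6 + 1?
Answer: 17/792 ≈ 0.021465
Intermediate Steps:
p(d) = -1/(8*d) (p(d) = -5/d*(1/40) = -1/(8*d))
G = -17/3 (G = (-3*6 + 1)/3 = (-18 + 1)/3 = (⅓)*(-17) = -17/3 ≈ -5.6667)
p(33)*G = -⅛/33*(-17/3) = -⅛*1/33*(-17/3) = -1/264*(-17/3) = 17/792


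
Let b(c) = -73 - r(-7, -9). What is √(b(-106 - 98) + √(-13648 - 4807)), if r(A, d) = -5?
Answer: √(-68 + I*√18455) ≈ 6.4776 + 10.486*I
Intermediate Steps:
b(c) = -68 (b(c) = -73 - 1*(-5) = -73 + 5 = -68)
√(b(-106 - 98) + √(-13648 - 4807)) = √(-68 + √(-13648 - 4807)) = √(-68 + √(-18455)) = √(-68 + I*√18455)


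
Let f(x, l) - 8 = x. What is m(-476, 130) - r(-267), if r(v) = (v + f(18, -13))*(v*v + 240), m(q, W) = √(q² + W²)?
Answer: 17238489 + 2*√60869 ≈ 1.7239e+7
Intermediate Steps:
f(x, l) = 8 + x
m(q, W) = √(W² + q²)
r(v) = (26 + v)*(240 + v²) (r(v) = (v + (8 + 18))*(v*v + 240) = (v + 26)*(v² + 240) = (26 + v)*(240 + v²))
m(-476, 130) - r(-267) = √(130² + (-476)²) - (6240 + (-267)³ + 26*(-267)² + 240*(-267)) = √(16900 + 226576) - (6240 - 19034163 + 26*71289 - 64080) = √243476 - (6240 - 19034163 + 1853514 - 64080) = 2*√60869 - 1*(-17238489) = 2*√60869 + 17238489 = 17238489 + 2*√60869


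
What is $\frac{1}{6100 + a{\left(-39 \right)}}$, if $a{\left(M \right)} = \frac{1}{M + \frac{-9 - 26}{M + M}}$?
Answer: $\frac{3007}{18342622} \approx 0.00016394$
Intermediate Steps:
$a{\left(M \right)} = \frac{1}{M - \frac{35}{2 M}}$
$\frac{1}{6100 + a{\left(-39 \right)}} = \frac{1}{6100 + 2 \left(-39\right) \frac{1}{-35 + 2 \left(-39\right)^{2}}} = \frac{1}{6100 + 2 \left(-39\right) \frac{1}{-35 + 2 \cdot 1521}} = \frac{1}{6100 + 2 \left(-39\right) \frac{1}{-35 + 3042}} = \frac{1}{6100 + 2 \left(-39\right) \frac{1}{3007}} = \frac{1}{6100 - \frac{78}{3007}} = \frac{1}{\frac{18342622}{3007}} = \frac{3007}{18342622}$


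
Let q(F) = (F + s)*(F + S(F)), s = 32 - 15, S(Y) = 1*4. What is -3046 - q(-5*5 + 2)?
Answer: -3160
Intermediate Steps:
S(Y) = 4
s = 17
q(F) = (4 + F)*(17 + F) (q(F) = (F + 17)*(F + 4) = (17 + F)*(4 + F) = (4 + F)*(17 + F))
-3046 - q(-5*5 + 2) = -3046 - (68 + (-5*5 + 2)² + 21*(-5*5 + 2)) = -3046 - (68 + (-25 + 2)² + 21*(-25 + 2)) = -3046 - (68 + (-23)² + 21*(-23)) = -3046 - (68 + 529 - 483) = -3046 - 1*114 = -3046 - 114 = -3160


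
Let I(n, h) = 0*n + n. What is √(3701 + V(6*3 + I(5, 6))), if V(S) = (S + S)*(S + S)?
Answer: √5817 ≈ 76.269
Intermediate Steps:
I(n, h) = n (I(n, h) = 0 + n = n)
V(S) = 4*S² (V(S) = (2*S)*(2*S) = 4*S²)
√(3701 + V(6*3 + I(5, 6))) = √(3701 + 4*(6*3 + 5)²) = √(3701 + 4*(18 + 5)²) = √(3701 + 4*23²) = √(3701 + 4*529) = √(3701 + 2116) = √5817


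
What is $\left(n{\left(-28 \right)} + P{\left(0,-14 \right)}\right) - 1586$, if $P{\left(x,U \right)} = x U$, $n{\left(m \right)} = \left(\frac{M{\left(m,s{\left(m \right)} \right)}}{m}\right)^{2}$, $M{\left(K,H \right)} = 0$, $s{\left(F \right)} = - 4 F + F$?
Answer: $-1586$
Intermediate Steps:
$s{\left(F \right)} = - 3 F$
$n{\left(m \right)} = 0$ ($n{\left(m \right)} = \left(\frac{0}{m}\right)^{2} = 0^{2} = 0$)
$P{\left(x,U \right)} = U x$
$\left(n{\left(-28 \right)} + P{\left(0,-14 \right)}\right) - 1586 = \left(0 - 0\right) - 1586 = \left(0 + 0\right) - 1586 = 0 - 1586 = -1586$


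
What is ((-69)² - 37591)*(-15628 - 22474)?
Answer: 1250888660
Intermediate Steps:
((-69)² - 37591)*(-15628 - 22474) = (4761 - 37591)*(-38102) = -32830*(-38102) = 1250888660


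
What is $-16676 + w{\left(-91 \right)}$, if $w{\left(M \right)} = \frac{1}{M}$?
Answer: $- \frac{1517517}{91} \approx -16676.0$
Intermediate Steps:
$-16676 + w{\left(-91 \right)} = -16676 + \frac{1}{-91} = -16676 - \frac{1}{91} = - \frac{1517517}{91}$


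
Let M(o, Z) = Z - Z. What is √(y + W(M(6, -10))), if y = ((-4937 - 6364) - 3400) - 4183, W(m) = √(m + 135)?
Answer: √(-18884 + 3*√15) ≈ 137.38*I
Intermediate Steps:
M(o, Z) = 0
W(m) = √(135 + m)
y = -18884 (y = (-11301 - 3400) - 4183 = -14701 - 4183 = -18884)
√(y + W(M(6, -10))) = √(-18884 + √(135 + 0)) = √(-18884 + √135) = √(-18884 + 3*√15)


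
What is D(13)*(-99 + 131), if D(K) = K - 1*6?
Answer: 224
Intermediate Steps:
D(K) = -6 + K (D(K) = K - 6 = -6 + K)
D(13)*(-99 + 131) = (-6 + 13)*(-99 + 131) = 7*32 = 224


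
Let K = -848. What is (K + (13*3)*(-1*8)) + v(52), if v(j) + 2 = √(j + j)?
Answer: -1162 + 2*√26 ≈ -1151.8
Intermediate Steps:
v(j) = -2 + √2*√j (v(j) = -2 + √(j + j) = -2 + √(2*j) = -2 + √2*√j)
(K + (13*3)*(-1*8)) + v(52) = (-848 + (13*3)*(-1*8)) + (-2 + √2*√52) = (-848 + 39*(-8)) + (-2 + √2*(2*√13)) = (-848 - 312) + (-2 + 2*√26) = -1160 + (-2 + 2*√26) = -1162 + 2*√26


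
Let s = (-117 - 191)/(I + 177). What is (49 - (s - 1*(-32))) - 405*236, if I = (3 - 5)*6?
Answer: -1433417/15 ≈ -95561.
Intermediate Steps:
I = -12 (I = -2*6 = -12)
s = -28/15 (s = (-117 - 191)/(-12 + 177) = -308/165 = -308*1/165 = -28/15 ≈ -1.8667)
(49 - (s - 1*(-32))) - 405*236 = (49 - (-28/15 - 1*(-32))) - 405*236 = (49 - (-28/15 + 32)) - 95580 = (49 - 1*452/15) - 95580 = (49 - 452/15) - 95580 = 283/15 - 95580 = -1433417/15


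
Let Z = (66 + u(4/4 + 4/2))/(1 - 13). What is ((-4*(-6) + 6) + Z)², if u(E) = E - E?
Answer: 2401/4 ≈ 600.25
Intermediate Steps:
u(E) = 0
Z = -11/2 (Z = (66 + 0)/(1 - 13) = 66/(-12) = 66*(-1/12) = -11/2 ≈ -5.5000)
((-4*(-6) + 6) + Z)² = ((-4*(-6) + 6) - 11/2)² = ((24 + 6) - 11/2)² = (30 - 11/2)² = (49/2)² = 2401/4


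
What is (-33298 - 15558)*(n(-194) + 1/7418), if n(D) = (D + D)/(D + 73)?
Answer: -70311234540/448789 ≈ -1.5667e+5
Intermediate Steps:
n(D) = 2*D/(73 + D) (n(D) = (2*D)/(73 + D) = 2*D/(73 + D))
(-33298 - 15558)*(n(-194) + 1/7418) = (-33298 - 15558)*(2*(-194)/(73 - 194) + 1/7418) = -48856*(2*(-194)/(-121) + 1/7418) = -48856*(2*(-194)*(-1/121) + 1/7418) = -48856*(388/121 + 1/7418) = -48856*2878305/897578 = -70311234540/448789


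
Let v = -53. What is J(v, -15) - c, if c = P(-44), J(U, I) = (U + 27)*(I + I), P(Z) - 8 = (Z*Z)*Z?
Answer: 85956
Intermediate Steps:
P(Z) = 8 + Z**3 (P(Z) = 8 + (Z*Z)*Z = 8 + Z**2*Z = 8 + Z**3)
J(U, I) = 2*I*(27 + U) (J(U, I) = (27 + U)*(2*I) = 2*I*(27 + U))
c = -85176 (c = 8 + (-44)**3 = 8 - 85184 = -85176)
J(v, -15) - c = 2*(-15)*(27 - 53) - 1*(-85176) = 2*(-15)*(-26) + 85176 = 780 + 85176 = 85956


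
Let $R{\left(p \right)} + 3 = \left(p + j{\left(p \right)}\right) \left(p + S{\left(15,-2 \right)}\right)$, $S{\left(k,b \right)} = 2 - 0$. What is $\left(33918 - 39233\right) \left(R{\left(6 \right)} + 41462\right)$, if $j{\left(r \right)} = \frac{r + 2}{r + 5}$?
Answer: $- \frac{2427046915}{11} \approx -2.2064 \cdot 10^{8}$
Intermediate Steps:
$S{\left(k,b \right)} = 2$ ($S{\left(k,b \right)} = 2 + 0 = 2$)
$j{\left(r \right)} = \frac{2 + r}{5 + r}$
$R{\left(p \right)} = -3 + \left(2 + p\right) \left(p + \frac{2 + p}{5 + p}\right)$ ($R{\left(p \right)} = -3 + \left(p + \frac{2 + p}{5 + p}\right) \left(p + 2\right) = -3 + \left(p + \frac{2 + p}{5 + p}\right) \left(2 + p\right) = -3 + \left(2 + p\right) \left(p + \frac{2 + p}{5 + p}\right)$)
$\left(33918 - 39233\right) \left(R{\left(6 \right)} + 41462\right) = \left(33918 - 39233\right) \left(\frac{-11 + 6^{3} + 8 \cdot 6^{2} + 11 \cdot 6}{5 + 6} + 41462\right) = - 5315 \left(\frac{-11 + 216 + 8 \cdot 36 + 66}{11} + 41462\right) = - 5315 \left(\frac{-11 + 216 + 288 + 66}{11} + 41462\right) = - 5315 \left(\frac{1}{11} \cdot 559 + 41462\right) = - 5315 \left(\frac{559}{11} + 41462\right) = \left(-5315\right) \frac{456641}{11} = - \frac{2427046915}{11}$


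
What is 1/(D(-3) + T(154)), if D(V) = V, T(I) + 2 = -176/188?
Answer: -47/279 ≈ -0.16846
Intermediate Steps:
T(I) = -138/47 (T(I) = -2 - 176/188 = -2 - 176*1/188 = -2 - 44/47 = -138/47)
1/(D(-3) + T(154)) = 1/(-3 - 138/47) = 1/(-279/47) = -47/279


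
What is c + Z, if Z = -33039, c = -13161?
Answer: -46200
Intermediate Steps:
c + Z = -13161 - 33039 = -46200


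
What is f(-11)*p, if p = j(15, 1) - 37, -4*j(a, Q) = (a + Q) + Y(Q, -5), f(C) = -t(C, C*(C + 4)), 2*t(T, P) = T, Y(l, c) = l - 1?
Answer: -451/2 ≈ -225.50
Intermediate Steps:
Y(l, c) = -1 + l
t(T, P) = T/2
f(C) = -C/2
j(a, Q) = ¼ - Q/2 - a/4 (j(a, Q) = -((a + Q) + (-1 + Q))/4 = -((Q + a) + (-1 + Q))/4 = -(-1 + a + 2*Q)/4 = ¼ - Q/2 - a/4)
p = -41 (p = (¼ - ½*1 - ¼*15) - 37 = (¼ - ½ - 15/4) - 37 = -4 - 37 = -41)
f(-11)*p = -½*(-11)*(-41) = (11/2)*(-41) = -451/2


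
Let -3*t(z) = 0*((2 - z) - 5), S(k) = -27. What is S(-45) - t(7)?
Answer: -27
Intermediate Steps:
t(z) = 0 (t(z) = -0*((2 - z) - 5) = -0*(-3 - z) = -⅓*0 = 0)
S(-45) - t(7) = -27 - 1*0 = -27 + 0 = -27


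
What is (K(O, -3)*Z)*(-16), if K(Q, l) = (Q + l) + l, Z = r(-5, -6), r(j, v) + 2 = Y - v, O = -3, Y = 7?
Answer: 1584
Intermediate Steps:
r(j, v) = 5 - v (r(j, v) = -2 + (7 - v) = 5 - v)
Z = 11 (Z = 5 - 1*(-6) = 5 + 6 = 11)
K(Q, l) = Q + 2*l
(K(O, -3)*Z)*(-16) = ((-3 + 2*(-3))*11)*(-16) = ((-3 - 6)*11)*(-16) = -9*11*(-16) = -99*(-16) = 1584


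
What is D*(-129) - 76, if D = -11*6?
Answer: 8438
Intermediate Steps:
D = -66
D*(-129) - 76 = -66*(-129) - 76 = 8514 - 76 = 8438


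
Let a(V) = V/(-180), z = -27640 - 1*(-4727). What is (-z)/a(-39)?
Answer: 1374780/13 ≈ 1.0575e+5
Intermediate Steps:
z = -22913 (z = -27640 + 4727 = -22913)
a(V) = -V/180 (a(V) = V*(-1/180) = -V/180)
(-z)/a(-39) = (-1*(-22913))/((-1/180*(-39))) = 22913/(13/60) = 22913*(60/13) = 1374780/13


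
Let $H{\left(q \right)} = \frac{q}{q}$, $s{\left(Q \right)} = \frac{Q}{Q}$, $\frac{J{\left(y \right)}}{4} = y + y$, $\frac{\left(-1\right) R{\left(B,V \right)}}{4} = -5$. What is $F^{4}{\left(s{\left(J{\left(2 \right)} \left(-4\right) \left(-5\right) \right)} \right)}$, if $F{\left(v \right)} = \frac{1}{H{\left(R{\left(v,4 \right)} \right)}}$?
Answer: $1$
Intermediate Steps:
$R{\left(B,V \right)} = 20$ ($R{\left(B,V \right)} = \left(-4\right) \left(-5\right) = 20$)
$J{\left(y \right)} = 8 y$ ($J{\left(y \right)} = 4 \left(y + y\right) = 4 \cdot 2 y = 8 y$)
$s{\left(Q \right)} = 1$
$H{\left(q \right)} = 1$
$F{\left(v \right)} = 1$ ($F{\left(v \right)} = 1^{-1} = 1$)
$F^{4}{\left(s{\left(J{\left(2 \right)} \left(-4\right) \left(-5\right) \right)} \right)} = 1^{4} = 1$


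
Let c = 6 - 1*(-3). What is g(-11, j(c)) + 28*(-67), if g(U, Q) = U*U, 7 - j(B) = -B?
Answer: -1755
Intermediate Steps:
c = 9 (c = 6 + 3 = 9)
j(B) = 7 + B (j(B) = 7 - (-1)*B = 7 + B)
g(U, Q) = U²
g(-11, j(c)) + 28*(-67) = (-11)² + 28*(-67) = 121 - 1876 = -1755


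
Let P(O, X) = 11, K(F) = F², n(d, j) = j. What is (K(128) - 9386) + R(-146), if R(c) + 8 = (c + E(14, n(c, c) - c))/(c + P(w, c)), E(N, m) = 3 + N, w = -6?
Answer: 314593/45 ≈ 6991.0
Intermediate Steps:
R(c) = -8 + (17 + c)/(11 + c) (R(c) = -8 + (c + (3 + 14))/(c + 11) = -8 + (c + 17)/(11 + c) = -8 + (17 + c)/(11 + c))
(K(128) - 9386) + R(-146) = (128² - 9386) + (-71 - 7*(-146))/(11 - 146) = (16384 - 9386) + (-71 + 1022)/(-135) = 6998 - 1/135*951 = 6998 - 317/45 = 314593/45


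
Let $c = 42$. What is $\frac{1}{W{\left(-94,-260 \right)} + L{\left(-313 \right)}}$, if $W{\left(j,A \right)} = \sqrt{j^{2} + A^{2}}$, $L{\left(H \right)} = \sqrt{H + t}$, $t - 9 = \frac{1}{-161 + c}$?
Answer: $\frac{119}{238 \sqrt{19109} + i \sqrt{4305063}} \approx 0.0036027 - 0.00022721 i$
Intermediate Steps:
$t = \frac{1070}{119}$ ($t = 9 + \frac{1}{-161 + 42} = 9 + \frac{1}{-119} = 9 - \frac{1}{119} = \frac{1070}{119} \approx 8.9916$)
$L{\left(H \right)} = \sqrt{\frac{1070}{119} + H}$ ($L{\left(H \right)} = \sqrt{H + \frac{1070}{119}} = \sqrt{\frac{1070}{119} + H}$)
$W{\left(j,A \right)} = \sqrt{A^{2} + j^{2}}$
$\frac{1}{W{\left(-94,-260 \right)} + L{\left(-313 \right)}} = \frac{1}{\sqrt{\left(-260\right)^{2} + \left(-94\right)^{2}} + \frac{\sqrt{127330 + 14161 \left(-313\right)}}{119}} = \frac{1}{\sqrt{67600 + 8836} + \frac{\sqrt{127330 - 4432393}}{119}} = \frac{1}{\sqrt{76436} + \frac{\sqrt{-4305063}}{119}} = \frac{1}{2 \sqrt{19109} + \frac{i \sqrt{4305063}}{119}}$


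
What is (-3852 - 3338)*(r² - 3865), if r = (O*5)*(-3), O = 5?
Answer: -12654400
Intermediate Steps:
r = -75 (r = (5*5)*(-3) = 25*(-3) = -75)
(-3852 - 3338)*(r² - 3865) = (-3852 - 3338)*((-75)² - 3865) = -7190*(5625 - 3865) = -7190*1760 = -12654400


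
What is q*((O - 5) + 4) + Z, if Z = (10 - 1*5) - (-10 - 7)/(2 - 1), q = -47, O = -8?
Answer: 445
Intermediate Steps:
Z = 22 (Z = (10 - 5) - (-17)/1 = 5 - (-17) = 5 - 1*(-17) = 5 + 17 = 22)
q*((O - 5) + 4) + Z = -47*((-8 - 5) + 4) + 22 = -47*(-13 + 4) + 22 = -47*(-9) + 22 = 423 + 22 = 445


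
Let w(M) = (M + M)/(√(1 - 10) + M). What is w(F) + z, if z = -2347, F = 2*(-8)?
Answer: -621443/265 + 96*I/265 ≈ -2345.1 + 0.36226*I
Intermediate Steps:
F = -16
w(M) = 2*M/(M + 3*I) (w(M) = (2*M)/(√(-9) + M) = (2*M)/(3*I + M) = (2*M)/(M + 3*I) = 2*M/(M + 3*I))
w(F) + z = 2*(-16)/(-16 + 3*I) - 2347 = 2*(-16)*((-16 - 3*I)/265) - 2347 = (512/265 + 96*I/265) - 2347 = -621443/265 + 96*I/265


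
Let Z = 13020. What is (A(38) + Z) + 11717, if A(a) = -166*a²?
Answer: -214967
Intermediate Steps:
(A(38) + Z) + 11717 = (-166*38² + 13020) + 11717 = (-166*1444 + 13020) + 11717 = (-239704 + 13020) + 11717 = -226684 + 11717 = -214967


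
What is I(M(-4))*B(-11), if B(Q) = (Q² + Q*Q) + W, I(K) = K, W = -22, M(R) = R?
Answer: -880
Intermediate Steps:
B(Q) = -22 + 2*Q² (B(Q) = (Q² + Q*Q) - 22 = (Q² + Q²) - 22 = 2*Q² - 22 = -22 + 2*Q²)
I(M(-4))*B(-11) = -4*(-22 + 2*(-11)²) = -4*(-22 + 2*121) = -4*(-22 + 242) = -4*220 = -880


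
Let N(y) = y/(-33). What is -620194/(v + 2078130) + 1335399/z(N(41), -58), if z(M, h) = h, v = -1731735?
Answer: -462611507857/20090910 ≈ -23026.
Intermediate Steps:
N(y) = -y/33 (N(y) = y*(-1/33) = -y/33)
-620194/(v + 2078130) + 1335399/z(N(41), -58) = -620194/(-1731735 + 2078130) + 1335399/(-58) = -620194/346395 + 1335399*(-1/58) = -620194*1/346395 - 1335399/58 = -620194/346395 - 1335399/58 = -462611507857/20090910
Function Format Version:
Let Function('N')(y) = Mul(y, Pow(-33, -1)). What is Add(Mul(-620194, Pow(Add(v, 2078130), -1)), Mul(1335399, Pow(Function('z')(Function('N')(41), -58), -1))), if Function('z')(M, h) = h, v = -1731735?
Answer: Rational(-462611507857, 20090910) ≈ -23026.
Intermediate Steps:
Function('N')(y) = Mul(Rational(-1, 33), y) (Function('N')(y) = Mul(y, Rational(-1, 33)) = Mul(Rational(-1, 33), y))
Add(Mul(-620194, Pow(Add(v, 2078130), -1)), Mul(1335399, Pow(Function('z')(Function('N')(41), -58), -1))) = Add(Mul(-620194, Pow(Add(-1731735, 2078130), -1)), Mul(1335399, Pow(-58, -1))) = Add(Mul(-620194, Pow(346395, -1)), Mul(1335399, Rational(-1, 58))) = Add(Mul(-620194, Rational(1, 346395)), Rational(-1335399, 58)) = Add(Rational(-620194, 346395), Rational(-1335399, 58)) = Rational(-462611507857, 20090910)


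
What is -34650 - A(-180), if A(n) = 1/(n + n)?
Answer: -12473999/360 ≈ -34650.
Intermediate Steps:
A(n) = 1/(2*n)
-34650 - A(-180) = -34650 - 1/(2*(-180)) = -34650 - (-1)/(2*180) = -34650 - 1*(-1/360) = -34650 + 1/360 = -12473999/360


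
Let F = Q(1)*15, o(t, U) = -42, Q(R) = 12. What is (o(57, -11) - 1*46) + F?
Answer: 92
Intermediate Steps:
F = 180 (F = 12*15 = 180)
(o(57, -11) - 1*46) + F = (-42 - 1*46) + 180 = (-42 - 46) + 180 = -88 + 180 = 92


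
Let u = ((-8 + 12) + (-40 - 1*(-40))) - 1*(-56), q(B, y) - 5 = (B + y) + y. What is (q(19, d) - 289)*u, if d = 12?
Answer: -14460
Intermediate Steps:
q(B, y) = 5 + B + 2*y (q(B, y) = 5 + ((B + y) + y) = 5 + (B + 2*y) = 5 + B + 2*y)
u = 60 (u = (4 + (-40 + 40)) + 56 = (4 + 0) + 56 = 4 + 56 = 60)
(q(19, d) - 289)*u = ((5 + 19 + 2*12) - 289)*60 = ((5 + 19 + 24) - 289)*60 = (48 - 289)*60 = -241*60 = -14460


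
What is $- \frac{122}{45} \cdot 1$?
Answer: $- \frac{122}{45} \approx -2.7111$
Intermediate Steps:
$- \frac{122}{45} \cdot 1 = \left(-122\right) \frac{1}{45} \cdot 1 = \left(- \frac{122}{45}\right) 1 = - \frac{122}{45}$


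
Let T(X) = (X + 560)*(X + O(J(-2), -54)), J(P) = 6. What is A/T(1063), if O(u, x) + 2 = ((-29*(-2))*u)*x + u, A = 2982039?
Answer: -994013/9589225 ≈ -0.10366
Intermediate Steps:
O(u, x) = -2 + u + 58*u*x (O(u, x) = -2 + (((-29*(-2))*u)*x + u) = -2 + ((58*u)*x + u) = -2 + (58*u*x + u) = -2 + (u + 58*u*x) = -2 + u + 58*u*x)
T(X) = (-18788 + X)*(560 + X) (T(X) = (X + 560)*(X + (-2 + 6 + 58*6*(-54))) = (560 + X)*(X + (-2 + 6 - 18792)) = (560 + X)*(X - 18788) = (560 + X)*(-18788 + X) = (-18788 + X)*(560 + X))
A/T(1063) = 2982039/(-10521280 + 1063**2 - 18228*1063) = 2982039/(-10521280 + 1129969 - 19376364) = 2982039/(-28767675) = 2982039*(-1/28767675) = -994013/9589225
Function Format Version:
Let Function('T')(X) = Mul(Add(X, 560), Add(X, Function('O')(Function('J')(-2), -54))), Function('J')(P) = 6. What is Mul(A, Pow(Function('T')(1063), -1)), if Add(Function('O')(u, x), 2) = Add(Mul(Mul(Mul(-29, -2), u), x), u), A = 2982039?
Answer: Rational(-994013, 9589225) ≈ -0.10366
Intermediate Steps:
Function('O')(u, x) = Add(-2, u, Mul(58, u, x)) (Function('O')(u, x) = Add(-2, Add(Mul(Mul(Mul(-29, -2), u), x), u)) = Add(-2, Add(Mul(Mul(58, u), x), u)) = Add(-2, Add(Mul(58, u, x), u)) = Add(-2, Add(u, Mul(58, u, x))) = Add(-2, u, Mul(58, u, x)))
Function('T')(X) = Mul(Add(-18788, X), Add(560, X)) (Function('T')(X) = Mul(Add(X, 560), Add(X, Add(-2, 6, Mul(58, 6, -54)))) = Mul(Add(560, X), Add(X, Add(-2, 6, -18792))) = Mul(Add(560, X), Add(X, -18788)) = Mul(Add(560, X), Add(-18788, X)) = Mul(Add(-18788, X), Add(560, X)))
Mul(A, Pow(Function('T')(1063), -1)) = Mul(2982039, Pow(Add(-10521280, Pow(1063, 2), Mul(-18228, 1063)), -1)) = Mul(2982039, Pow(Add(-10521280, 1129969, -19376364), -1)) = Mul(2982039, Pow(-28767675, -1)) = Mul(2982039, Rational(-1, 28767675)) = Rational(-994013, 9589225)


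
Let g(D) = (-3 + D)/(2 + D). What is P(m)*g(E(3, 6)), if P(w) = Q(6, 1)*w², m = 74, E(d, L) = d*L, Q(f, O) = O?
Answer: 4107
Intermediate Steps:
E(d, L) = L*d
P(w) = w² (P(w) = 1*w² = w²)
g(D) = (-3 + D)/(2 + D)
P(m)*g(E(3, 6)) = 74²*((-3 + 6*3)/(2 + 6*3)) = 5476*((-3 + 18)/(2 + 18)) = 5476*(15/20) = 5476*((1/20)*15) = 5476*(¾) = 4107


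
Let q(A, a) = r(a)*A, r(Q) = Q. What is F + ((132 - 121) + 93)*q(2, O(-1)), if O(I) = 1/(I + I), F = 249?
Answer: 145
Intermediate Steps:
O(I) = 1/(2*I)
q(A, a) = A*a (q(A, a) = a*A = A*a)
F + ((132 - 121) + 93)*q(2, O(-1)) = 249 + ((132 - 121) + 93)*(2*((1/2)/(-1))) = 249 + (11 + 93)*(2*((1/2)*(-1))) = 249 + 104*(2*(-1/2)) = 249 + 104*(-1) = 249 - 104 = 145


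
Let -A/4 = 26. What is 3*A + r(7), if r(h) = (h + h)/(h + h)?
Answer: -311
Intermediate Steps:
A = -104 (A = -4*26 = -104)
r(h) = 1 (r(h) = (2*h)/((2*h)) = (2*h)*(1/(2*h)) = 1)
3*A + r(7) = 3*(-104) + 1 = -312 + 1 = -311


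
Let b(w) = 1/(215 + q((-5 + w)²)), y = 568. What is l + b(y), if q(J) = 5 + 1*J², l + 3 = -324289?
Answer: -32581405536020851/100469347181 ≈ -3.2429e+5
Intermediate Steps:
l = -324292 (l = -3 - 324289 = -324292)
q(J) = 5 + J²
b(w) = 1/(220 + (-5 + w)⁴) (b(w) = 1/(215 + (5 + ((-5 + w)²)²)) = 1/(215 + (5 + (-5 + w)⁴)) = 1/(220 + (-5 + w)⁴))
l + b(y) = -324292 + 1/(220 + (-5 + 568)⁴) = -324292 + 1/(220 + 563⁴) = -324292 + 1/(220 + 100469346961) = -324292 + 1/100469347181 = -32581405536020851/100469347181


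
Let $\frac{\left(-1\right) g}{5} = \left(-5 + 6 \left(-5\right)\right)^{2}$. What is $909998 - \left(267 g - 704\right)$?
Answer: $2546077$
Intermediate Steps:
$g = -6125$ ($g = - 5 \left(-5 + 6 \left(-5\right)\right)^{2} = - 5 \left(-5 - 30\right)^{2} = - 5 \left(-35\right)^{2} = \left(-5\right) 1225 = -6125$)
$909998 - \left(267 g - 704\right) = 909998 - \left(267 \left(-6125\right) - 704\right) = 909998 - \left(-1635375 - 704\right) = 909998 - -1636079 = 909998 + 1636079 = 2546077$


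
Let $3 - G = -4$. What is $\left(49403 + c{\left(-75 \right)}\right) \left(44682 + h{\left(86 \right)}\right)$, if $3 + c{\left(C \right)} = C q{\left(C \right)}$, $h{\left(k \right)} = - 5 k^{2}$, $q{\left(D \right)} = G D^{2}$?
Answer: $-22364489950$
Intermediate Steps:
$G = 7$ ($G = 3 - -4 = 3 + 4 = 7$)
$q{\left(D \right)} = 7 D^{2}$
$c{\left(C \right)} = -3 + 7 C^{3}$ ($c{\left(C \right)} = -3 + C 7 C^{2} = -3 + 7 C^{3}$)
$\left(49403 + c{\left(-75 \right)}\right) \left(44682 + h{\left(86 \right)}\right) = \left(49403 + \left(-3 + 7 \left(-75\right)^{3}\right)\right) \left(44682 - 5 \cdot 86^{2}\right) = \left(49403 + \left(-3 + 7 \left(-421875\right)\right)\right) \left(44682 - 36980\right) = \left(49403 - 2953128\right) \left(44682 - 36980\right) = \left(49403 - 2953128\right) 7702 = \left(-2903725\right) 7702 = -22364489950$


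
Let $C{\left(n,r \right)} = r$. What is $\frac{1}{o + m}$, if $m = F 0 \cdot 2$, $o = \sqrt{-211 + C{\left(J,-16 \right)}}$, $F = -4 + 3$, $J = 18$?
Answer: $- \frac{i \sqrt{227}}{227} \approx - 0.066372 i$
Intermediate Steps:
$F = -1$
$o = i \sqrt{227}$ ($o = \sqrt{-211 - 16} = \sqrt{-227} = i \sqrt{227} \approx 15.067 i$)
$m = 0$ ($m = \left(-1\right) 0 \cdot 2 = 0 \cdot 2 = 0$)
$\frac{1}{o + m} = \frac{1}{i \sqrt{227} + 0} = \frac{1}{i \sqrt{227}} = - \frac{i \sqrt{227}}{227}$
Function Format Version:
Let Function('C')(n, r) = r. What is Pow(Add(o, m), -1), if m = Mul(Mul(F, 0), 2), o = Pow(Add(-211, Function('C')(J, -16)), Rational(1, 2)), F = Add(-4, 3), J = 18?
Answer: Mul(Rational(-1, 227), I, Pow(227, Rational(1, 2))) ≈ Mul(-0.066372, I)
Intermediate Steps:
F = -1
o = Mul(I, Pow(227, Rational(1, 2))) (o = Pow(Add(-211, -16), Rational(1, 2)) = Pow(-227, Rational(1, 2)) = Mul(I, Pow(227, Rational(1, 2))) ≈ Mul(15.067, I))
m = 0 (m = Mul(Mul(-1, 0), 2) = Mul(0, 2) = 0)
Pow(Add(o, m), -1) = Pow(Add(Mul(I, Pow(227, Rational(1, 2))), 0), -1) = Pow(Mul(I, Pow(227, Rational(1, 2))), -1) = Mul(Rational(-1, 227), I, Pow(227, Rational(1, 2)))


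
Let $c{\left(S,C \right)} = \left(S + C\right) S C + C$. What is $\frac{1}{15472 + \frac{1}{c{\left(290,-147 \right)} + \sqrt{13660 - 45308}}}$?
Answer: $\frac{575003041710496387}{8896447061250479120801} + \frac{4 i \sqrt{1978}}{8896447061250479120801} \approx 6.4633 \cdot 10^{-5} + 1.9997 \cdot 10^{-20} i$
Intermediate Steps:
$c{\left(S,C \right)} = C + C S \left(C + S\right)$ ($c{\left(S,C \right)} = \left(C + S\right) S C + C = S \left(C + S\right) C + C = C S \left(C + S\right) + C = C + C S \left(C + S\right)$)
$\frac{1}{15472 + \frac{1}{c{\left(290,-147 \right)} + \sqrt{13660 - 45308}}} = \frac{1}{15472 + \frac{1}{- 147 \left(1 + 290^{2} - 42630\right) + \sqrt{13660 - 45308}}} = \frac{1}{15472 + \frac{1}{- 147 \left(1 + 84100 - 42630\right) + \sqrt{-31648}}} = \frac{1}{15472 + \frac{1}{\left(-147\right) 41471 + 4 i \sqrt{1978}}} = \frac{1}{15472 + \frac{1}{-6096237 + 4 i \sqrt{1978}}}$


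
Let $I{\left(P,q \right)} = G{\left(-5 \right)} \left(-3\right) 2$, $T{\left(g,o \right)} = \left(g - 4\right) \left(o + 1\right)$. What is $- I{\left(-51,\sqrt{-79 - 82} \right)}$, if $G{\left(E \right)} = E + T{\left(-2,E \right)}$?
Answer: $114$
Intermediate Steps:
$T{\left(g,o \right)} = \left(1 + o\right) \left(-4 + g\right)$ ($T{\left(g,o \right)} = \left(-4 + g\right) \left(1 + o\right) = \left(1 + o\right) \left(-4 + g\right)$)
$G{\left(E \right)} = -6 - 5 E$ ($G{\left(E \right)} = E - \left(6 + 6 E\right) = -6 - 5 E$)
$I{\left(P,q \right)} = -114$ ($I{\left(P,q \right)} = \left(-6 - -25\right) \left(-3\right) 2 = \left(-6 + 25\right) \left(-3\right) 2 = 19 \left(-3\right) 2 = \left(-57\right) 2 = -114$)
$- I{\left(-51,\sqrt{-79 - 82} \right)} = \left(-1\right) \left(-114\right) = 114$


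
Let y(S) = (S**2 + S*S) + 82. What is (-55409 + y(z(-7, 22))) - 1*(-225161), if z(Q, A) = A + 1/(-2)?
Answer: 341517/2 ≈ 1.7076e+5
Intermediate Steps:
z(Q, A) = -1/2 + A (z(Q, A) = A - 1/2 = -1/2 + A)
y(S) = 82 + 2*S**2 (y(S) = (S**2 + S**2) + 82 = 2*S**2 + 82 = 82 + 2*S**2)
(-55409 + y(z(-7, 22))) - 1*(-225161) = (-55409 + (82 + 2*(-1/2 + 22)**2)) - 1*(-225161) = (-55409 + (82 + 2*(43/2)**2)) + 225161 = (-55409 + (82 + 2*(1849/4))) + 225161 = (-55409 + (82 + 1849/2)) + 225161 = (-55409 + 2013/2) + 225161 = -108805/2 + 225161 = 341517/2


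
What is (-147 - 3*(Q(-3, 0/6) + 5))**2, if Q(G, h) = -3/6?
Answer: 103041/4 ≈ 25760.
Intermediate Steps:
Q(G, h) = -1/2 (Q(G, h) = -3*1/6 = -1/2)
(-147 - 3*(Q(-3, 0/6) + 5))**2 = (-147 - 3*(-1/2 + 5))**2 = (-147 - 3*9/2)**2 = (-147 - 27/2)**2 = (-321/2)**2 = 103041/4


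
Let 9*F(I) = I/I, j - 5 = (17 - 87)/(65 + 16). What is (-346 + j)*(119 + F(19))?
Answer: -29684752/729 ≈ -40720.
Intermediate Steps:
j = 335/81 (j = 5 + (17 - 87)/(65 + 16) = 5 - 70/81 = 335/81 ≈ 4.1358)
F(I) = 1/9 (F(I) = (I/I)/9 = (1/9)*1 = 1/9)
(-346 + j)*(119 + F(19)) = (-346 + 335/81)*(119 + 1/9) = -27691/81*1072/9 = -29684752/729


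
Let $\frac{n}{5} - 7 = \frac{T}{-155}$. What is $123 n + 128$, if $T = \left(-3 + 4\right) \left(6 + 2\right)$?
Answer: $\frac{136439}{31} \approx 4401.3$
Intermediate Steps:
$T = 8$ ($T = 1 \cdot 8 = 8$)
$n = \frac{1077}{31}$ ($n = 35 + 5 \frac{8}{-155} = 35 + 5 \cdot 8 \left(- \frac{1}{155}\right) = 35 + 5 \left(- \frac{8}{155}\right) = 35 - \frac{8}{31} = \frac{1077}{31} \approx 34.742$)
$123 n + 128 = 123 \cdot \frac{1077}{31} + 128 = \frac{132471}{31} + 128 = \frac{136439}{31}$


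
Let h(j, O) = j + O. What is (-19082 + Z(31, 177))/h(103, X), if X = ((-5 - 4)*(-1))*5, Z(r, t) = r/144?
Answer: -2747777/21312 ≈ -128.93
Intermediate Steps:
Z(r, t) = r/144 (Z(r, t) = r*(1/144) = r/144)
X = 45 (X = -9*(-1)*5 = 9*5 = 45)
h(j, O) = O + j
(-19082 + Z(31, 177))/h(103, X) = (-19082 + (1/144)*31)/(45 + 103) = (-19082 + 31/144)/148 = -2747777/144*1/148 = -2747777/21312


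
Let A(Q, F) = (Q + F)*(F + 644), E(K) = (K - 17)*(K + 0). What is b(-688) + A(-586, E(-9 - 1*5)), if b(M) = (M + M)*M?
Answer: 782832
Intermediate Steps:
b(M) = 2*M**2 (b(M) = (2*M)*M = 2*M**2)
E(K) = K*(-17 + K) (E(K) = (-17 + K)*K = K*(-17 + K))
A(Q, F) = (644 + F)*(F + Q) (A(Q, F) = (F + Q)*(644 + F) = (644 + F)*(F + Q))
b(-688) + A(-586, E(-9 - 1*5)) = 2*(-688)**2 + (((-9 - 1*5)*(-17 + (-9 - 1*5)))**2 + 644*((-9 - 1*5)*(-17 + (-9 - 1*5))) + 644*(-586) + ((-9 - 1*5)*(-17 + (-9 - 1*5)))*(-586)) = 2*473344 + (((-9 - 5)*(-17 + (-9 - 5)))**2 + 644*((-9 - 5)*(-17 + (-9 - 5))) - 377384 + ((-9 - 5)*(-17 + (-9 - 5)))*(-586)) = 946688 + ((-14*(-17 - 14))**2 + 644*(-14*(-17 - 14)) - 377384 - 14*(-17 - 14)*(-586)) = 946688 + ((-14*(-31))**2 + 644*(-14*(-31)) - 377384 - 14*(-31)*(-586)) = 946688 + (434**2 + 644*434 - 377384 + 434*(-586)) = 946688 + (188356 + 279496 - 377384 - 254324) = 946688 - 163856 = 782832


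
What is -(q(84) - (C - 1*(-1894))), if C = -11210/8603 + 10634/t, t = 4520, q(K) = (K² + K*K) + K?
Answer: -239164672009/19442780 ≈ -12301.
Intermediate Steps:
q(K) = K + 2*K² (q(K) = (K² + K²) + K = 2*K² + K = K + 2*K²)
C = 20407551/19442780 (C = -11210/8603 + 10634/4520 = -11210*1/8603 + 10634*(1/4520) = -11210/8603 + 5317/2260 = 20407551/19442780 ≈ 1.0496)
-(q(84) - (C - 1*(-1894))) = -(84*(1 + 2*84) - (20407551/19442780 - 1*(-1894))) = -(84*(1 + 168) - (20407551/19442780 + 1894)) = -(84*169 - 1*36845032871/19442780) = -(14196 - 36845032871/19442780) = -1*239164672009/19442780 = -239164672009/19442780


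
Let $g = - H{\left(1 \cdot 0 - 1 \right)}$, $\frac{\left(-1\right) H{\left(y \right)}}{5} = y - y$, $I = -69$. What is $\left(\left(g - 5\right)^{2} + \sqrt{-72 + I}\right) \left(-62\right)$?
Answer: $-1550 - 62 i \sqrt{141} \approx -1550.0 - 736.21 i$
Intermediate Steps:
$H{\left(y \right)} = 0$ ($H{\left(y \right)} = - 5 \left(y - y\right) = \left(-5\right) 0 = 0$)
$g = 0$ ($g = \left(-1\right) 0 = 0$)
$\left(\left(g - 5\right)^{2} + \sqrt{-72 + I}\right) \left(-62\right) = \left(\left(0 - 5\right)^{2} + \sqrt{-72 - 69}\right) \left(-62\right) = \left(\left(-5\right)^{2} + \sqrt{-141}\right) \left(-62\right) = \left(25 + i \sqrt{141}\right) \left(-62\right) = -1550 - 62 i \sqrt{141}$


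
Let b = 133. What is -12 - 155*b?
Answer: -20627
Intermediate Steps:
-12 - 155*b = -12 - 155*133 = -12 - 20615 = -20627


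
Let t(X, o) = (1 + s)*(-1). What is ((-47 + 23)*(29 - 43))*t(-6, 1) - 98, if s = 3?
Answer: -1442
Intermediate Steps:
t(X, o) = -4 (t(X, o) = (1 + 3)*(-1) = 4*(-1) = -4)
((-47 + 23)*(29 - 43))*t(-6, 1) - 98 = ((-47 + 23)*(29 - 43))*(-4) - 98 = -24*(-14)*(-4) - 98 = 336*(-4) - 98 = -1344 - 98 = -1442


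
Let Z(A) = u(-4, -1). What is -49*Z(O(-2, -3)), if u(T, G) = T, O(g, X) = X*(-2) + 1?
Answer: 196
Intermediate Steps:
O(g, X) = 1 - 2*X (O(g, X) = -2*X + 1 = 1 - 2*X)
Z(A) = -4
-49*Z(O(-2, -3)) = -49*(-4) = 196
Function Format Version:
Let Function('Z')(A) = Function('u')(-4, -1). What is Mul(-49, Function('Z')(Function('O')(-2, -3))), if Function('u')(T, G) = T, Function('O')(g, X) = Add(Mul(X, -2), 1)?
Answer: 196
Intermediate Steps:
Function('O')(g, X) = Add(1, Mul(-2, X)) (Function('O')(g, X) = Add(Mul(-2, X), 1) = Add(1, Mul(-2, X)))
Function('Z')(A) = -4
Mul(-49, Function('Z')(Function('O')(-2, -3))) = Mul(-49, -4) = 196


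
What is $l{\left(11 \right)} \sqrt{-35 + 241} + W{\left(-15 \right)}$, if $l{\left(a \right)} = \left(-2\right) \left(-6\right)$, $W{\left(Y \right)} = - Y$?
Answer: $15 + 12 \sqrt{206} \approx 187.23$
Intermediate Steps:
$l{\left(a \right)} = 12$
$l{\left(11 \right)} \sqrt{-35 + 241} + W{\left(-15 \right)} = 12 \sqrt{-35 + 241} - -15 = 12 \sqrt{206} + 15 = 15 + 12 \sqrt{206}$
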